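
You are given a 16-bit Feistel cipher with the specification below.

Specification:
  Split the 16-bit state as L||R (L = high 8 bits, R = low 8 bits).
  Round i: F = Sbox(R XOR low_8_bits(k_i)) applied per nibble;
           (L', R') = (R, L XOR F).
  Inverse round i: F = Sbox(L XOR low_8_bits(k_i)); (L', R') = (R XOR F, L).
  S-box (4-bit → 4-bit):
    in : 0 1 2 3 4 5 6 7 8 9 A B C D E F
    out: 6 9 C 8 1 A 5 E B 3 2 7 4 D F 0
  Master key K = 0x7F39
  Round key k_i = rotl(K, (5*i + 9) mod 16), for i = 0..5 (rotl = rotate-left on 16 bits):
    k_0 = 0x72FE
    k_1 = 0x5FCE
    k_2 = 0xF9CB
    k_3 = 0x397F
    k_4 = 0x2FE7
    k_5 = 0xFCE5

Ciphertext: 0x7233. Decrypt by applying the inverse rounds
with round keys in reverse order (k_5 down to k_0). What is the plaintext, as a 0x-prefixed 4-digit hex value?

s_0 = ciphertext = 0x7233
s_1 = InvRound(s_0, k_5) = 0x0D72
s_2 = InvRound(s_1, k_4) = 0x800D
s_3 = InvRound(s_2, k_3) = 0x0D80
s_4 = InvRound(s_3, k_2) = 0xC50D
s_5 = InvRound(s_4, k_1) = 0x6AC5
s_6 = InvRound(s_5, k_0) = 0xF46A

0xF46A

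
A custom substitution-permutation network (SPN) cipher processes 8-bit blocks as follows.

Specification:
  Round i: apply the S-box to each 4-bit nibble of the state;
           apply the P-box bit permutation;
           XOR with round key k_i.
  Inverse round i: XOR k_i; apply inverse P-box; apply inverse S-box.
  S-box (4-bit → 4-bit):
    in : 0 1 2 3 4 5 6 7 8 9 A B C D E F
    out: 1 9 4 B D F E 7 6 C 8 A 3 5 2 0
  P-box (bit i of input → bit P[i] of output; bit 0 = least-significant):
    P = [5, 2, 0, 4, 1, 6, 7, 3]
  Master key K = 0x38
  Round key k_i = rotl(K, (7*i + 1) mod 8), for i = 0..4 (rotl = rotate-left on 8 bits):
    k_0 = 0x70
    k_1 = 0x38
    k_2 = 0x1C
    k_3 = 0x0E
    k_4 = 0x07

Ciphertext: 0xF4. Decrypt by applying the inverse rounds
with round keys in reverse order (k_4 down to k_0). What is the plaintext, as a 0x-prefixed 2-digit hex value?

0x03

s_0 = ciphertext = 0xF4
s_1 = InvRound(s_0, k_4) = 0x74
s_2 = InvRound(s_1, k_3) = 0x31
s_3 = InvRound(s_2, k_2) = 0xA7
s_4 = InvRound(s_3, k_1) = 0x46
s_5 = InvRound(s_4, k_0) = 0x03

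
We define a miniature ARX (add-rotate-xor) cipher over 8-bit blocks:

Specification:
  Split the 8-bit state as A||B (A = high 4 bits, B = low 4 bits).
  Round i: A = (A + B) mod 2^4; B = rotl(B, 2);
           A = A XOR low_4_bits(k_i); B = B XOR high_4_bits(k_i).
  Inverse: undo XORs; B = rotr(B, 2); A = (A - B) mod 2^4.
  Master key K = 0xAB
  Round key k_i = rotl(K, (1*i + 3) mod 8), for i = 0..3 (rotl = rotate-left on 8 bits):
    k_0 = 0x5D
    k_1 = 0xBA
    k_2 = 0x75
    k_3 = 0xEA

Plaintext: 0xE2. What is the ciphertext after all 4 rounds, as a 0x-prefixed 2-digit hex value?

s_0 = plaintext = 0xE2
s_1 = Round(s_0, k_0) = 0xDD
s_2 = Round(s_1, k_1) = 0x0C
s_3 = Round(s_2, k_2) = 0x94
s_4 = Round(s_3, k_3) = 0x7F

0x7F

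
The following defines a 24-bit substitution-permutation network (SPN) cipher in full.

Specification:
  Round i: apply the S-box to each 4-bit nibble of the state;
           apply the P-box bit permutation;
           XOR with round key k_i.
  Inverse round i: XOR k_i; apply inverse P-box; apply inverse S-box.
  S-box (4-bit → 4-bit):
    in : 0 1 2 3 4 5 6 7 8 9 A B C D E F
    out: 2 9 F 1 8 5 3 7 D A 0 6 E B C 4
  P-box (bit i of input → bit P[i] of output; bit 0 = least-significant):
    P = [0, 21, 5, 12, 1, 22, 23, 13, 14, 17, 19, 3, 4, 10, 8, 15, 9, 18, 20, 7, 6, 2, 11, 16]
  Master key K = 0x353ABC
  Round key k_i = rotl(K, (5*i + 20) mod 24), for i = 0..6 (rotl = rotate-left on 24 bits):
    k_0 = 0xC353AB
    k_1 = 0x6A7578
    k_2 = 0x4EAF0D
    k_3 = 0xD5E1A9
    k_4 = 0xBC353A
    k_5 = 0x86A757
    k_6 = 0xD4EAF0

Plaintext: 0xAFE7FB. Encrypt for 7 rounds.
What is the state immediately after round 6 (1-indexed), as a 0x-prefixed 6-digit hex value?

s_0 = plaintext = 0xAFE7FB
s_1 = Round(s_0, k_0) = 0x79928B
s_2 = Round(s_1, k_1) = 0xC49996
s_3 = Round(s_2, k_2) = 0x2D0380
s_4 = Round(s_3, k_3) = 0x708F6F
s_5 = Round(s_4, k_4) = 0xF0BC4C
s_6 = Round(s_5, k_5) = 0xA89A7F
s_7 = Round(s_6, k_6) = 0x046C52

0xA89A7F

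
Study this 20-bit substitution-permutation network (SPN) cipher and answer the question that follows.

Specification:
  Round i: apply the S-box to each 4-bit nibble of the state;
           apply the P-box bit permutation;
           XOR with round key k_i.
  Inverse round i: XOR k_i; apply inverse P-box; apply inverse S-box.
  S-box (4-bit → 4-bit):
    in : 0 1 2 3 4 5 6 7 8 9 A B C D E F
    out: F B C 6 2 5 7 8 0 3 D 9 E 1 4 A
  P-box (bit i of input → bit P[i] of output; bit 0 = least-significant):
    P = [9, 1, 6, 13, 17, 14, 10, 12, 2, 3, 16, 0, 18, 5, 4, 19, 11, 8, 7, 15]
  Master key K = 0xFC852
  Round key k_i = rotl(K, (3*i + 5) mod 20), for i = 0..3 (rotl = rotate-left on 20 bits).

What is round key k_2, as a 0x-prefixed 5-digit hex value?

0x297E4

K = 0xFC852
k_0 = rotl(K, (3*0+5) mod 20) = rotl(K, 5) = 0x90A5F
k_1 = rotl(K, (3*1+5) mod 20) = rotl(K, 8) = 0x852FC
k_2 = rotl(K, (3*2+5) mod 20) = rotl(K, 11) = 0x297E4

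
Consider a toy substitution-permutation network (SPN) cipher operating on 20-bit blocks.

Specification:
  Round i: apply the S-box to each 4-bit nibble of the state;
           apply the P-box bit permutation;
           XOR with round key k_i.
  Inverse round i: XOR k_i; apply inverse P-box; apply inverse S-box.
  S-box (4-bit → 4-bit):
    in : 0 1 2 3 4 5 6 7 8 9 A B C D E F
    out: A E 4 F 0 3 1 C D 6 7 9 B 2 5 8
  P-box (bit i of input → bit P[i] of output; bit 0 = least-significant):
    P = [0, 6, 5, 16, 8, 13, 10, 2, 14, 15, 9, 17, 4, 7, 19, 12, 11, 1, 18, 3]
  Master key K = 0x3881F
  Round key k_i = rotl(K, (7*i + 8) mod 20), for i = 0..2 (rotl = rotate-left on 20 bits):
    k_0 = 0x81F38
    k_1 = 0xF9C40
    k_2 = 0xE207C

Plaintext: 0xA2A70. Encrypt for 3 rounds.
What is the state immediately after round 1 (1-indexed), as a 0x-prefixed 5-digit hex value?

s_0 = plaintext = 0xA2A70
s_1 = Round(s_0, k_0) = 0x5D17E
s_2 = Round(s_1, k_1) = 0xD12E7
s_3 = Round(s_2, k_2) = 0x737DE

0x5D17E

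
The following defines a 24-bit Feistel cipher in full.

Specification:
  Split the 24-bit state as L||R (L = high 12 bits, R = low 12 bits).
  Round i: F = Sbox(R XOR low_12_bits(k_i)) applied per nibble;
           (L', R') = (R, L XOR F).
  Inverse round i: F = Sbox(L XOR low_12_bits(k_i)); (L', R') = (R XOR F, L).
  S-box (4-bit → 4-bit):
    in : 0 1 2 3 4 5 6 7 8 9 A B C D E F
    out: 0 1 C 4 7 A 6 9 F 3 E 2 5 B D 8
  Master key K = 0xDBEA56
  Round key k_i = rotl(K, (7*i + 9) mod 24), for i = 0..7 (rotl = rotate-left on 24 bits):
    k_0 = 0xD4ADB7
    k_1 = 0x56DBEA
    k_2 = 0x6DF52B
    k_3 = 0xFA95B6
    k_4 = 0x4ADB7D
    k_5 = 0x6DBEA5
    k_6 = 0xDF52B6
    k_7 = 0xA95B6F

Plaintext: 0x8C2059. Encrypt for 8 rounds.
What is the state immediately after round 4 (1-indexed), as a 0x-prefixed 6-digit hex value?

s_0 = plaintext = 0x8C2059
s_1 = Round(s_0, k_0) = 0x05931F
s_2 = Round(s_1, k_1) = 0x31FFD3
s_3 = Round(s_2, k_2) = 0xFD3D90
s_4 = Round(s_3, k_3) = 0xD90015
s_5 = Round(s_4, k_4) = 0x015FFF
s_6 = Round(s_5, k_5) = 0xFFF1BB
s_7 = Round(s_6, k_6) = 0x1BBBF4
s_8 = Round(s_7, k_7) = 0xBF4189

0xD90015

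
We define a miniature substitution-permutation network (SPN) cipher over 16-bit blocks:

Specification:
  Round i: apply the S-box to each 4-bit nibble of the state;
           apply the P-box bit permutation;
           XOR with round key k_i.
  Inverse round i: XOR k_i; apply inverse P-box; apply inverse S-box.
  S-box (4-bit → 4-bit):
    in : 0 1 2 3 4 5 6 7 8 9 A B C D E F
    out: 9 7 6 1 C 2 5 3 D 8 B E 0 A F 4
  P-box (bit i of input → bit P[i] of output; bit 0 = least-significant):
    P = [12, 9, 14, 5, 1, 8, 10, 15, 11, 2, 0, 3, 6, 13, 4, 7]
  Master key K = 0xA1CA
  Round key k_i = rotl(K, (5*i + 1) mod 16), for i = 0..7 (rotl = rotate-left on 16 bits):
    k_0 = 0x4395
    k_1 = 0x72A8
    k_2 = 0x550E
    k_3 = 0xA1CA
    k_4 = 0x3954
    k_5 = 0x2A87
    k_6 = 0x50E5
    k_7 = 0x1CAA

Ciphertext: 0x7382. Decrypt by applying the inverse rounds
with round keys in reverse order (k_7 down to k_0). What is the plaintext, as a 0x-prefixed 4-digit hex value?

0x1C98

s_0 = ciphertext = 0x7382
s_1 = InvRound(s_0, k_7) = 0x502B
s_2 = InvRound(s_1, k_6) = 0x0D3C
s_3 = InvRound(s_2, k_5) = 0xB41D
s_4 = InvRound(s_3, k_4) = 0x38BC
s_5 = InvRound(s_4, k_3) = 0x67A0
s_6 = InvRound(s_5, k_2) = 0xDD3A
s_7 = InvRound(s_6, k_1) = 0xB3E5
s_8 = InvRound(s_7, k_0) = 0x1C98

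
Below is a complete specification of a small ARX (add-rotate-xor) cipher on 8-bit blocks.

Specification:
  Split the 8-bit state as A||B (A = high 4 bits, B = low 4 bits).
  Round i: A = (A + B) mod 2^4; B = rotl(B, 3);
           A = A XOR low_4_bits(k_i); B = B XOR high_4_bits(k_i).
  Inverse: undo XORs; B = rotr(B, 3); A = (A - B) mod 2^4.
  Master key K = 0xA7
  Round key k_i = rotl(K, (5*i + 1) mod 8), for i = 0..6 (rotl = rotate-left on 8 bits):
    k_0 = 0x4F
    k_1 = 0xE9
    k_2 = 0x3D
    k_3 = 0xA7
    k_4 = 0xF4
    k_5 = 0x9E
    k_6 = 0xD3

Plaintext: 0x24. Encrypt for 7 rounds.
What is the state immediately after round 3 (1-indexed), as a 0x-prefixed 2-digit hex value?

s_0 = plaintext = 0x24
s_1 = Round(s_0, k_0) = 0x96
s_2 = Round(s_1, k_1) = 0x6D
s_3 = Round(s_2, k_2) = 0xED
s_4 = Round(s_3, k_3) = 0xC4
s_5 = Round(s_4, k_4) = 0x4D
s_6 = Round(s_5, k_5) = 0xF7
s_7 = Round(s_6, k_6) = 0x56

0xED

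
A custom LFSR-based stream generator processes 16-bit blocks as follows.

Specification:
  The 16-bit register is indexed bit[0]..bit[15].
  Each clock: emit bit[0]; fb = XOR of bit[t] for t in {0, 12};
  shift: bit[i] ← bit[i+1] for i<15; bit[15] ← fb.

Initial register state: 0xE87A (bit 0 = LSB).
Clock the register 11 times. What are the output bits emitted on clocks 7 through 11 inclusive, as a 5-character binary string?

reg_0 = 0xE87A
clock 1: out=0, reg = 0x743D
clock 2: out=1, reg = 0x3A1E
clock 3: out=0, reg = 0x9D0F
clock 4: out=1, reg = 0x4E87
clock 5: out=1, reg = 0xA743
clock 6: out=1, reg = 0xD3A1
clock 7: out=1, reg = 0x69D0
clock 8: out=0, reg = 0x34E8
clock 9: out=0, reg = 0x9A74
clock 10: out=0, reg = 0xCD3A
clock 11: out=0, reg = 0x669D

10000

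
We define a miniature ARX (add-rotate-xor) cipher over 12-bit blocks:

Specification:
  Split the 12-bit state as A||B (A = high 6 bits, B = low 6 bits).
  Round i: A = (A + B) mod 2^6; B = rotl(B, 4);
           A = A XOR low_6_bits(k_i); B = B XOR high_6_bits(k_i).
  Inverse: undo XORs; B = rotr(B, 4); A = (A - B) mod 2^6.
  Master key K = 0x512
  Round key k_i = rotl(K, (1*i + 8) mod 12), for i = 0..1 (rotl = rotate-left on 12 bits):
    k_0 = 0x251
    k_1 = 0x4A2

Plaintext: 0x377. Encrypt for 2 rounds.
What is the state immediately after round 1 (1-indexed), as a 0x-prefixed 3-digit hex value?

s_0 = plaintext = 0x377
s_1 = Round(s_0, k_0) = 0x574
s_2 = Round(s_1, k_1) = 0xADF

0x574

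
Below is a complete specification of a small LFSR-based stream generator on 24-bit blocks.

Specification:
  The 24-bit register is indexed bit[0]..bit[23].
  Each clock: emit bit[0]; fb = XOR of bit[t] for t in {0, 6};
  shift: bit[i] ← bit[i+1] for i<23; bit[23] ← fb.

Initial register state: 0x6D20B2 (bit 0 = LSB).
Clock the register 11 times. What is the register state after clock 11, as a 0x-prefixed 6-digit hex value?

reg_0 = 0x6D20B2
clock 1: out=0, reg = 0x369059
clock 2: out=1, reg = 0x1B482C
clock 3: out=0, reg = 0x0DA416
clock 4: out=0, reg = 0x06D20B
clock 5: out=1, reg = 0x836905
clock 6: out=1, reg = 0xC1B482
clock 7: out=0, reg = 0x60DA41
clock 8: out=1, reg = 0x306D20
clock 9: out=0, reg = 0x183690
clock 10: out=0, reg = 0x0C1B48
clock 11: out=0, reg = 0x860DA4

0x860DA4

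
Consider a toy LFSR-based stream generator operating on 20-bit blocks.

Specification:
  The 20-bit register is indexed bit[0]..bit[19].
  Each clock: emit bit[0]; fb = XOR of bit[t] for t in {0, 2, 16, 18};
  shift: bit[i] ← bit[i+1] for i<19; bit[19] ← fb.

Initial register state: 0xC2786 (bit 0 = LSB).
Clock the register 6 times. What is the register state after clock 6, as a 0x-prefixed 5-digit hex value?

0x2309E

reg_0 = 0xC2786
clock 1: out=0, reg = 0x613C3
clock 2: out=1, reg = 0x309E1
clock 3: out=1, reg = 0x184F0
clock 4: out=0, reg = 0x8C278
clock 5: out=0, reg = 0x4613C
clock 6: out=0, reg = 0x2309E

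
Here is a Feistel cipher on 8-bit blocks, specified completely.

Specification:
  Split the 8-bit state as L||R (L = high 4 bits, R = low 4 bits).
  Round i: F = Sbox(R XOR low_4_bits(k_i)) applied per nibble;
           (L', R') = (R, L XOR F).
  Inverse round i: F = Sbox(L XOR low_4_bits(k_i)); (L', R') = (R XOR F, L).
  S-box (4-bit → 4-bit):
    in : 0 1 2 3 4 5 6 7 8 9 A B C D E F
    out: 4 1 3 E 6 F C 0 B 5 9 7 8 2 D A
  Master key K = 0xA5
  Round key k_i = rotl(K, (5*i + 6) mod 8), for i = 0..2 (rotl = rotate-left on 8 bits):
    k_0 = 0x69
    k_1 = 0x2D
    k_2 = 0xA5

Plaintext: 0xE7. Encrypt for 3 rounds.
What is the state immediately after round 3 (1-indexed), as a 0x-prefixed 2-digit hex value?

0xA9

s_0 = plaintext = 0xE7
s_1 = Round(s_0, k_0) = 0x73
s_2 = Round(s_1, k_1) = 0x3A
s_3 = Round(s_2, k_2) = 0xA9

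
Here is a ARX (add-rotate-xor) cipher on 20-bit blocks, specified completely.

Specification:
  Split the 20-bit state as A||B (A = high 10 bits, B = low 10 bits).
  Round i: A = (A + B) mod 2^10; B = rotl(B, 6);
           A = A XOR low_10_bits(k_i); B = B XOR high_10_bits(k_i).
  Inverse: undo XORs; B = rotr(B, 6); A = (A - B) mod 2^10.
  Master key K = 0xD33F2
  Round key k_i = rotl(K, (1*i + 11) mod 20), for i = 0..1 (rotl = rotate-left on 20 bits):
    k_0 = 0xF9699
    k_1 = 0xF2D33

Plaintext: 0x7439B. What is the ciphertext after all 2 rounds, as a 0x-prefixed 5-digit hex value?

0x0F4DA

s_0 = plaintext = 0x7439B
s_1 = Round(s_0, k_0) = 0xFC91C
s_2 = Round(s_1, k_1) = 0x0F4DA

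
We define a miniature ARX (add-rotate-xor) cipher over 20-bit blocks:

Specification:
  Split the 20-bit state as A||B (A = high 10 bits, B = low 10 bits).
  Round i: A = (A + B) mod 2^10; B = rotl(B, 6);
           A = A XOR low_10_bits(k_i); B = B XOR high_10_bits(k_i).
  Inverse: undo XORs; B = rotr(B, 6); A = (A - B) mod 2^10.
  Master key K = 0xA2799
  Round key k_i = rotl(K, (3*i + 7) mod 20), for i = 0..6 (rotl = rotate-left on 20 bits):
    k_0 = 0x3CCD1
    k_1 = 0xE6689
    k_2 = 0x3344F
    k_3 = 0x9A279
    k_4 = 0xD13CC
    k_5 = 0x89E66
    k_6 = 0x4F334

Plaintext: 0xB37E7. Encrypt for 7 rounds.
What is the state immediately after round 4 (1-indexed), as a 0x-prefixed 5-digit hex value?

s_0 = plaintext = 0xB37E7
s_1 = Round(s_0, k_0) = 0x9950D
s_2 = Round(s_1, k_1) = 0x7ECC9
s_3 = Round(s_2, k_2) = 0xA2E81
s_4 = Round(s_3, k_3) = 0xDD600
s_5 = Round(s_4, k_4) = 0xAE764
s_6 = Round(s_5, k_5) = 0x1EF11
s_7 = Round(s_6, k_6) = 0x2E14D

0xDD600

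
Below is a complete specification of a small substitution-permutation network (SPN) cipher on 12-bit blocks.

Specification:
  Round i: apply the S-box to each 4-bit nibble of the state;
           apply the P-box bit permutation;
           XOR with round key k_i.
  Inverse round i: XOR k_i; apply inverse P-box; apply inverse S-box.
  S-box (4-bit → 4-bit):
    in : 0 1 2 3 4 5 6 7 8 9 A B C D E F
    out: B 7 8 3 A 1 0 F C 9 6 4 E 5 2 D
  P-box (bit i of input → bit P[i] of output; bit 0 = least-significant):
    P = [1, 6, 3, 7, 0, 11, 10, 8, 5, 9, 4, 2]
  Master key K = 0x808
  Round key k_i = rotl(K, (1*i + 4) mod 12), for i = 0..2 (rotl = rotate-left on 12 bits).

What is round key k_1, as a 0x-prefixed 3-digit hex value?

0x110

K = 0x808
k_0 = rotl(K, (1*0+4) mod 12) = rotl(K, 4) = 0x088
k_1 = rotl(K, (1*1+4) mod 12) = rotl(K, 5) = 0x110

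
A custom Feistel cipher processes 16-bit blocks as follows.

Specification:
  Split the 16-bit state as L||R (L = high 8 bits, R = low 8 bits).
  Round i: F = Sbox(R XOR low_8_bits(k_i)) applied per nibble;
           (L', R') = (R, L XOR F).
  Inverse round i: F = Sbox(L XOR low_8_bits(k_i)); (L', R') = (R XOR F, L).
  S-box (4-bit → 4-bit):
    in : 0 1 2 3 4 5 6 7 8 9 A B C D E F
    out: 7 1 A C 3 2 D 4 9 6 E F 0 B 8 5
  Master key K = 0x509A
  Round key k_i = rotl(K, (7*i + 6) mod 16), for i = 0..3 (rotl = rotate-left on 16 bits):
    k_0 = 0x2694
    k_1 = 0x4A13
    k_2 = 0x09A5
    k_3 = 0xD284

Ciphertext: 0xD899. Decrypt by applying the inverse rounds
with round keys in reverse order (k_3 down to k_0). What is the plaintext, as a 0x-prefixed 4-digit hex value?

s_0 = ciphertext = 0xD899
s_1 = InvRound(s_0, k_3) = 0xB9D8
s_2 = InvRound(s_1, k_2) = 0xC8B9
s_3 = InvRound(s_2, k_1) = 0x06C8
s_4 = InvRound(s_3, k_0) = 0xA206

0xA206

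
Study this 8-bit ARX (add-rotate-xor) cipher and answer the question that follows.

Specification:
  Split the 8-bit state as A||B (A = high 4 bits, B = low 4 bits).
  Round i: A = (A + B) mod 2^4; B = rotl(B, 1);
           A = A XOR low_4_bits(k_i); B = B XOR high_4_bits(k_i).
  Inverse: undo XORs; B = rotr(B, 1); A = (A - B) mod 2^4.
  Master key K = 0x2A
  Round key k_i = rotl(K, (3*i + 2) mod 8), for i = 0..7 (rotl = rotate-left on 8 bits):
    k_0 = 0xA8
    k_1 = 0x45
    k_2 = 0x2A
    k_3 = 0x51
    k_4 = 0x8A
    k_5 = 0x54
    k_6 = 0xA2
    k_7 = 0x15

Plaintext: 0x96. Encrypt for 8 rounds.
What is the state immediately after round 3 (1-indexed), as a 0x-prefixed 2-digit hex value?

0xA3

s_0 = plaintext = 0x96
s_1 = Round(s_0, k_0) = 0x76
s_2 = Round(s_1, k_1) = 0x88
s_3 = Round(s_2, k_2) = 0xA3
s_4 = Round(s_3, k_3) = 0xC3
s_5 = Round(s_4, k_4) = 0x5E
s_6 = Round(s_5, k_5) = 0x78
s_7 = Round(s_6, k_6) = 0xDB
s_8 = Round(s_7, k_7) = 0xD6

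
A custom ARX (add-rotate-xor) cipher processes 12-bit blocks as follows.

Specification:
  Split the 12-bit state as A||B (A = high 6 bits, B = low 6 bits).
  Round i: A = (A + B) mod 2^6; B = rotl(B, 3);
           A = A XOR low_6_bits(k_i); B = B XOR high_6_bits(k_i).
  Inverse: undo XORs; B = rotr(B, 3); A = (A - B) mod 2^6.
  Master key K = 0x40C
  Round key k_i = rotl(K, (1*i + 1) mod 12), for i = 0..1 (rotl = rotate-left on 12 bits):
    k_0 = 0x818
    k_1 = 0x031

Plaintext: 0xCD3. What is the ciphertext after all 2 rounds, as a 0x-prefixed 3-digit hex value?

s_0 = plaintext = 0xCD3
s_1 = Round(s_0, k_0) = 0x7BA
s_2 = Round(s_1, k_1) = 0xA57

0xA57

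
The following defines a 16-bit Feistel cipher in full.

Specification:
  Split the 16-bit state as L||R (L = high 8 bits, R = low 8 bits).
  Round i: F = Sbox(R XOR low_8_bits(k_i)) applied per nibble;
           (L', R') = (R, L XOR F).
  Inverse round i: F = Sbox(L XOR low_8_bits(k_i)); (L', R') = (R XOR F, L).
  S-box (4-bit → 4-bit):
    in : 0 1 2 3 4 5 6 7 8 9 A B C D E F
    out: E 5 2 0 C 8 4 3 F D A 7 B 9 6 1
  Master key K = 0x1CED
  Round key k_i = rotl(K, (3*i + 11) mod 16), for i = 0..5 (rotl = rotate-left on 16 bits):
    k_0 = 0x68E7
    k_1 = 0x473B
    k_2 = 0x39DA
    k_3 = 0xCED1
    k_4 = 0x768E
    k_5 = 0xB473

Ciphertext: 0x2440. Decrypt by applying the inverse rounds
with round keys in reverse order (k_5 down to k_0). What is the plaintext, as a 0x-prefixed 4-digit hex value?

s_0 = ciphertext = 0x2440
s_1 = InvRound(s_0, k_5) = 0xC324
s_2 = InvRound(s_1, k_4) = 0xEDC3
s_3 = InvRound(s_2, k_3) = 0xC8ED
s_4 = InvRound(s_3, k_2) = 0xBFC8
s_5 = InvRound(s_4, k_1) = 0x34BF
s_6 = InvRound(s_5, k_0) = 0x2F34

0x2F34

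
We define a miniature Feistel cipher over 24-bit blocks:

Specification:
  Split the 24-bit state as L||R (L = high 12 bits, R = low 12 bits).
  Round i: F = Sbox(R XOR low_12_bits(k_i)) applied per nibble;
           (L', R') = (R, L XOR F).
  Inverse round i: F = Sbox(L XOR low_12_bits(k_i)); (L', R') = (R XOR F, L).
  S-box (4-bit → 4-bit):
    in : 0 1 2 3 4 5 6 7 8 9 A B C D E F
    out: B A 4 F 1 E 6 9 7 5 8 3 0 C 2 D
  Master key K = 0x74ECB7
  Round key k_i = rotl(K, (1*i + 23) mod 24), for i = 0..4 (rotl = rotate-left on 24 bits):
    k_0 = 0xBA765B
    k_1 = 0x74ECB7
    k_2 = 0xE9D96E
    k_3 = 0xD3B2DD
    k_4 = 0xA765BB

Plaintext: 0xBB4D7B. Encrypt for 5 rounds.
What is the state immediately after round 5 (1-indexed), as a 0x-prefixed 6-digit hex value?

0xD3A131

s_0 = plaintext = 0xBB4D7B
s_1 = Round(s_0, k_0) = 0xD7B8FF
s_2 = Round(s_1, k_1) = 0x8FFC6C
s_3 = Round(s_2, k_2) = 0xC6C64B
s_4 = Round(s_3, k_3) = 0x64BD3A
s_5 = Round(s_4, k_4) = 0xD3A131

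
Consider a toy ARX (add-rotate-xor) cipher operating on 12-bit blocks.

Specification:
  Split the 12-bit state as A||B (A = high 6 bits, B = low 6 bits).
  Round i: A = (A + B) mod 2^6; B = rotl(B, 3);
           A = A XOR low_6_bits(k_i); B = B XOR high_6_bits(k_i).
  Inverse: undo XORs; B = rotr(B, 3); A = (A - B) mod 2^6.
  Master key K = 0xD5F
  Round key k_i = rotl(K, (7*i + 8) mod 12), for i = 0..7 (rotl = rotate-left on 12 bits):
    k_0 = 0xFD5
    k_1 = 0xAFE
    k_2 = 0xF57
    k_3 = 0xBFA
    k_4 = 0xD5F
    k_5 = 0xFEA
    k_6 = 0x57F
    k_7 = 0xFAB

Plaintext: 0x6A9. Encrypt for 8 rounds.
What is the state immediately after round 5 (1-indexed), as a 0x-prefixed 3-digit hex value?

s_0 = plaintext = 0x6A9
s_1 = Round(s_0, k_0) = 0x5B2
s_2 = Round(s_1, k_1) = 0xDBD
s_3 = Round(s_2, k_2) = 0x912
s_4 = Round(s_3, k_3) = 0x33D
s_5 = Round(s_4, k_4) = 0x59A
s_6 = Round(s_5, k_5) = 0x6AC
s_7 = Round(s_6, k_6) = 0xE70
s_8 = Round(s_7, k_7) = 0x0B8

0x59A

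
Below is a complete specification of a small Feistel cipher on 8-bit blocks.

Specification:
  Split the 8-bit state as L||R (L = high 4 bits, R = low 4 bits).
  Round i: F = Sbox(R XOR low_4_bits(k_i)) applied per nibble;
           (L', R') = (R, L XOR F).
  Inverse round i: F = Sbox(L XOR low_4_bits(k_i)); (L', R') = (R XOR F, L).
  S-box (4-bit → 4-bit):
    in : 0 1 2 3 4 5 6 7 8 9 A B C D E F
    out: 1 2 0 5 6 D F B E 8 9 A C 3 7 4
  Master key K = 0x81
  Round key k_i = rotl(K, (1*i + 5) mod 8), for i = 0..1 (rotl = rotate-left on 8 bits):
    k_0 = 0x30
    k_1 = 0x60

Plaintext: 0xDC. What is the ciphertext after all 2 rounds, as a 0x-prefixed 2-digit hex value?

0x1E

s_0 = plaintext = 0xDC
s_1 = Round(s_0, k_0) = 0xC1
s_2 = Round(s_1, k_1) = 0x1E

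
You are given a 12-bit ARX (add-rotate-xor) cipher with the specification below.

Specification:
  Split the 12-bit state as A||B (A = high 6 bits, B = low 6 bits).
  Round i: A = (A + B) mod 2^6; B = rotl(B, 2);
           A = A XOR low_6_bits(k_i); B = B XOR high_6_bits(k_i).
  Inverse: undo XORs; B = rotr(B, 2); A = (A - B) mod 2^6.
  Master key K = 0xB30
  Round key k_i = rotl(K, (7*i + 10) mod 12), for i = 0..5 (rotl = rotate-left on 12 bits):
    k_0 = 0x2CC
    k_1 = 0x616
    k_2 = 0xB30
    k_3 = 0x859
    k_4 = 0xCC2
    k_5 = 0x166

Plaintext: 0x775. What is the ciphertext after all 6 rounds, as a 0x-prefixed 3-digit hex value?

s_0 = plaintext = 0x775
s_1 = Round(s_0, k_0) = 0x79C
s_2 = Round(s_1, k_1) = 0xB29
s_3 = Round(s_2, k_2) = 0x94A
s_4 = Round(s_3, k_3) = 0xD89
s_5 = Round(s_4, k_4) = 0xF57
s_6 = Round(s_5, k_5) = 0xC98

0xC98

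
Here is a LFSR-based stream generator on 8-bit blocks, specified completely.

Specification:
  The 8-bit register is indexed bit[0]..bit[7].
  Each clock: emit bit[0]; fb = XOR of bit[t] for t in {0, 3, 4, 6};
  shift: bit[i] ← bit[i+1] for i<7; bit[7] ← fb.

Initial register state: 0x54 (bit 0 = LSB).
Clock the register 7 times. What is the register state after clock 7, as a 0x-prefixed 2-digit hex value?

reg_0 = 0x54
clock 1: out=0, reg = 0x2A
clock 2: out=0, reg = 0x95
clock 3: out=1, reg = 0x4A
clock 4: out=0, reg = 0x25
clock 5: out=1, reg = 0x92
clock 6: out=0, reg = 0xC9
clock 7: out=1, reg = 0xE4

0xE4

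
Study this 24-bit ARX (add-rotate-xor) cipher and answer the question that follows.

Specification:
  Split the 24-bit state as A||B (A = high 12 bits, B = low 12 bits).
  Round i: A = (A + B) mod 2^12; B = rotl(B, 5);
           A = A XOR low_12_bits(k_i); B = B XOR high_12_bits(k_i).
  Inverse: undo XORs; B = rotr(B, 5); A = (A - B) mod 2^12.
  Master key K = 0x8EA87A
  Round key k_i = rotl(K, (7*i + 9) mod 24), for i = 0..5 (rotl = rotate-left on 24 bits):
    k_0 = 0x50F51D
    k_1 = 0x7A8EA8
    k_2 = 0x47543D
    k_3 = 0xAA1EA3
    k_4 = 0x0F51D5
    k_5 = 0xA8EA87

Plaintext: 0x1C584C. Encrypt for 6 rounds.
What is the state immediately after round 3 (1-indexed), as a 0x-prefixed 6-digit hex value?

s_0 = plaintext = 0x1C584C
s_1 = Round(s_0, k_0) = 0xF0CC9F
s_2 = Round(s_1, k_1) = 0x503451
s_3 = Round(s_2, k_2) = 0xD69E5D
s_4 = Round(s_3, k_3) = 0x56511D
s_5 = Round(s_4, k_4) = 0x757357
s_6 = Round(s_5, k_5) = 0x029068

0xD69E5D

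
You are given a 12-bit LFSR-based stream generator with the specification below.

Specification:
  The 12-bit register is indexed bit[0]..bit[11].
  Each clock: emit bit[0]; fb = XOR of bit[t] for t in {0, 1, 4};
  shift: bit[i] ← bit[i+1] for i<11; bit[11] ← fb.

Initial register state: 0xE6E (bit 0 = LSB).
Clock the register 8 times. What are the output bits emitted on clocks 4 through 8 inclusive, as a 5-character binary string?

reg_0 = 0xE6E
clock 1: out=0, reg = 0xF37
clock 2: out=1, reg = 0xF9B
clock 3: out=1, reg = 0xFCD
clock 4: out=1, reg = 0xFE6
clock 5: out=0, reg = 0xFF3
clock 6: out=1, reg = 0xFF9
clock 7: out=1, reg = 0x7FC
clock 8: out=0, reg = 0xBFE

10110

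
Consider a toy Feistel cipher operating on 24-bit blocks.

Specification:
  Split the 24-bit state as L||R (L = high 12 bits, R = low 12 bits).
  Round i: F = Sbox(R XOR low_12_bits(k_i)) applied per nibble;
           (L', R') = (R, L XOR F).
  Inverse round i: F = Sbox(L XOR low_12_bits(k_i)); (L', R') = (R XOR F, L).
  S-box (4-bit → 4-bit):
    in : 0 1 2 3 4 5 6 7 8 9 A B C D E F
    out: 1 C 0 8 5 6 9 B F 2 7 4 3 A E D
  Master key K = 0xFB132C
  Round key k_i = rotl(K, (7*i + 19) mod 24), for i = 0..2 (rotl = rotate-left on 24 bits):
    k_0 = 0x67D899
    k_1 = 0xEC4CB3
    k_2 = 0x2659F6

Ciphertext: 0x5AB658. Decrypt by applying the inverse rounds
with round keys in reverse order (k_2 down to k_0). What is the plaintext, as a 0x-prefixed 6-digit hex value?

s_0 = ciphertext = 0x5AB658
s_1 = InvRound(s_0, k_2) = 0x5325AB
s_2 = InvRound(s_1, k_1) = 0x757532
s_3 = InvRound(s_2, k_0) = 0x80C757

0x80C757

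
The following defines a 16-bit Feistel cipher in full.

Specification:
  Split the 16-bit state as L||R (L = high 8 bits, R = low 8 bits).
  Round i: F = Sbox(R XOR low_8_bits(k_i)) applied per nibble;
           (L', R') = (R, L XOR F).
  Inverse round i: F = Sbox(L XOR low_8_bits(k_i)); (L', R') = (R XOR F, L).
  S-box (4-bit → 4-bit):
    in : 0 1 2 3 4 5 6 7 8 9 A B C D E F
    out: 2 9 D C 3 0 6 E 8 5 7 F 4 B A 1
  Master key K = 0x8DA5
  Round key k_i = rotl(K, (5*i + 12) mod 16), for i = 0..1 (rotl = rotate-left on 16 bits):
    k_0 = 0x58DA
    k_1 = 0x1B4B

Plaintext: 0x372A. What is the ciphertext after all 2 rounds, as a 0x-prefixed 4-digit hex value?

s_0 = plaintext = 0x372A
s_1 = Round(s_0, k_0) = 0x2A25
s_2 = Round(s_1, k_1) = 0x2540

0x2540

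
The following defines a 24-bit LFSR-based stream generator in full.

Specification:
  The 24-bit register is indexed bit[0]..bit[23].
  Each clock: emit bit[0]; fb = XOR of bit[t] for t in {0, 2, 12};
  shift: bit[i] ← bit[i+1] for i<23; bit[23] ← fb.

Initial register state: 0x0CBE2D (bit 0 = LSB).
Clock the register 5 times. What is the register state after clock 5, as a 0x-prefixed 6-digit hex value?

0x6865F1

reg_0 = 0x0CBE2D
clock 1: out=1, reg = 0x865F16
clock 2: out=0, reg = 0x432F8B
clock 3: out=1, reg = 0xA197C5
clock 4: out=1, reg = 0xD0CBE2
clock 5: out=0, reg = 0x6865F1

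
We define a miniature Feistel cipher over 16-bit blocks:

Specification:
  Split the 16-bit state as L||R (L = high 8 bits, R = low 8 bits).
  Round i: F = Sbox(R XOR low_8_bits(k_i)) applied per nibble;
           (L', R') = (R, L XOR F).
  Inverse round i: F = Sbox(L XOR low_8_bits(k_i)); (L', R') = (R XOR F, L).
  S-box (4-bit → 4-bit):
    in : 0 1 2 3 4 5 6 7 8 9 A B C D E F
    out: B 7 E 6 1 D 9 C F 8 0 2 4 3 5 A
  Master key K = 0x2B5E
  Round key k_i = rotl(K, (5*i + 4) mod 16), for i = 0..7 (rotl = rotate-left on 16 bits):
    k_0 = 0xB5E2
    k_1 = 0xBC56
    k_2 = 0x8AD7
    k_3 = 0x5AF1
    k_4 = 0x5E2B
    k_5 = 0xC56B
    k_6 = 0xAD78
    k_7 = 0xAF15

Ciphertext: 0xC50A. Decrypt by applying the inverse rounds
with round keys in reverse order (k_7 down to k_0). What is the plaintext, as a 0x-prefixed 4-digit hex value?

0xB834

s_0 = ciphertext = 0xC50A
s_1 = InvRound(s_0, k_7) = 0x31C5
s_2 = InvRound(s_1, k_6) = 0xDD31
s_3 = InvRound(s_2, k_5) = 0x18DD
s_4 = InvRound(s_3, k_4) = 0xBB18
s_5 = InvRound(s_4, k_3) = 0x08BB
s_6 = InvRound(s_5, k_2) = 0x8108
s_7 = InvRound(s_6, k_1) = 0x3481
s_8 = InvRound(s_7, k_0) = 0xB834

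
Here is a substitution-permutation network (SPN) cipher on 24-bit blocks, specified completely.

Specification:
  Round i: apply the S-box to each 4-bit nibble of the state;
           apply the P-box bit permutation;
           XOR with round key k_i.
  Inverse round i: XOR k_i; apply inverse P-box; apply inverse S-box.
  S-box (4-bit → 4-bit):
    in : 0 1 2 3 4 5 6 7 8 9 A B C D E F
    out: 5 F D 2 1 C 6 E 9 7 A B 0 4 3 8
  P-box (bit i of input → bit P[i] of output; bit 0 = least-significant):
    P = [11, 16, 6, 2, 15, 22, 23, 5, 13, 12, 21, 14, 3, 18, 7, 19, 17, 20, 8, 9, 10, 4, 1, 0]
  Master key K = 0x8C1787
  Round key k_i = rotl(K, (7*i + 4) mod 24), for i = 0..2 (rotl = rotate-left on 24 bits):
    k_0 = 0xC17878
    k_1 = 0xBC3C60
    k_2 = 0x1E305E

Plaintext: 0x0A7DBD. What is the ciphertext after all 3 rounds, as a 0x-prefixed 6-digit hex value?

s_0 = plaintext = 0x0A7DBD
s_1 = Round(s_0, k_0) = 0xBDFE9A
s_2 = Round(s_1, k_1) = 0x758975
s_3 = Round(s_2, k_2) = 0xF60321

0xF60321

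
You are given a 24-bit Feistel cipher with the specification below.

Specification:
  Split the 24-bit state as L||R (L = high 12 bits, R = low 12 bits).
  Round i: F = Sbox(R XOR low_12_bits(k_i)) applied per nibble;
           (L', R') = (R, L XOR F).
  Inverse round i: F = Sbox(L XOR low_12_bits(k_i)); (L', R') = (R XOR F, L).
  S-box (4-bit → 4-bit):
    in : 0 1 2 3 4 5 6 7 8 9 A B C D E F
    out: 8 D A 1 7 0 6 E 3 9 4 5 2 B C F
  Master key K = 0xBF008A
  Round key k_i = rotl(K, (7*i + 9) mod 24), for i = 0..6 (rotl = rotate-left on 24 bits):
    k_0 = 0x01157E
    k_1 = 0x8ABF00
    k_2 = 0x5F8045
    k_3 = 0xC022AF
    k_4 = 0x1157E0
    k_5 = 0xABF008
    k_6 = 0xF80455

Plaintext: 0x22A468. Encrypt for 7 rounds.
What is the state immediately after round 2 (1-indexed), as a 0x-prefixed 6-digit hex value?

s_0 = plaintext = 0x22A468
s_1 = Round(s_0, k_0) = 0x468FFC
s_2 = Round(s_1, k_1) = 0xFFCC9A
s_3 = Round(s_2, k_2) = 0xC9AD43
s_4 = Round(s_3, k_3) = 0xD43358
s_5 = Round(s_4, k_4) = 0x358A10
s_6 = Round(s_5, k_5) = 0xA1078B
s_7 = Round(s_6, k_6) = 0x78BBAC

0xFFCC9A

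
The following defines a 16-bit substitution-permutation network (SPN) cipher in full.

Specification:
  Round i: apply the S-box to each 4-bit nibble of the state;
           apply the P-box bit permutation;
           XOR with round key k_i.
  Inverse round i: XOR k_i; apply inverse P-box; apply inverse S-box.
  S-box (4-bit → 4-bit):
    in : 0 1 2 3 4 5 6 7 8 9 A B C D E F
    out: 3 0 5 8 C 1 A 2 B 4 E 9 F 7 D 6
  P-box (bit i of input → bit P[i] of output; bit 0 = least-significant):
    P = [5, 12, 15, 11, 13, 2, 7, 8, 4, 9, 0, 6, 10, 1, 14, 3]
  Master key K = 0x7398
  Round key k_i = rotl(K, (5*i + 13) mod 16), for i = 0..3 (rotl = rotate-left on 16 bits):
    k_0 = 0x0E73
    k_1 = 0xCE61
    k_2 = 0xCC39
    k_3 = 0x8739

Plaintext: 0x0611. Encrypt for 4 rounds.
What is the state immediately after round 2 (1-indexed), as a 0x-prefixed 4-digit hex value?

s_0 = plaintext = 0x0611
s_1 = Round(s_0, k_0) = 0x0831
s_2 = Round(s_1, k_1) = 0xC933
s_3 = Round(s_2, k_2) = 0x8132
s_4 = Round(s_3, k_3) = 0x0213

0xC933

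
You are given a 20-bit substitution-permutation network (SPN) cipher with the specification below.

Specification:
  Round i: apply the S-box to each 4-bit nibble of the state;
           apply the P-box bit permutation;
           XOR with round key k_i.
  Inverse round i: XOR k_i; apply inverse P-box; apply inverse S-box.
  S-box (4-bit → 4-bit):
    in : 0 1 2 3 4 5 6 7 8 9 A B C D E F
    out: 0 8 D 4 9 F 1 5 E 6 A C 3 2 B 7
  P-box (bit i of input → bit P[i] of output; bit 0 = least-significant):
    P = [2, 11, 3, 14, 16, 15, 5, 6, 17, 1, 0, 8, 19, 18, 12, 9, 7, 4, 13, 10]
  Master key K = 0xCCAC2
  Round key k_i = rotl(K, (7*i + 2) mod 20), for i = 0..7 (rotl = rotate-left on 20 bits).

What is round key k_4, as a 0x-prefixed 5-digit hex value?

0xB0B32

K = 0xCCAC2
k_0 = rotl(K, (7*0+2) mod 20) = rotl(K, 2) = 0x32B0B
k_1 = rotl(K, (7*1+2) mod 20) = rotl(K, 9) = 0x58599
k_2 = rotl(K, (7*2+2) mod 20) = rotl(K, 16) = 0x2CCAC
k_3 = rotl(K, (7*3+2) mod 20) = rotl(K, 3) = 0x65616
k_4 = rotl(K, (7*4+2) mod 20) = rotl(K, 10) = 0xB0B32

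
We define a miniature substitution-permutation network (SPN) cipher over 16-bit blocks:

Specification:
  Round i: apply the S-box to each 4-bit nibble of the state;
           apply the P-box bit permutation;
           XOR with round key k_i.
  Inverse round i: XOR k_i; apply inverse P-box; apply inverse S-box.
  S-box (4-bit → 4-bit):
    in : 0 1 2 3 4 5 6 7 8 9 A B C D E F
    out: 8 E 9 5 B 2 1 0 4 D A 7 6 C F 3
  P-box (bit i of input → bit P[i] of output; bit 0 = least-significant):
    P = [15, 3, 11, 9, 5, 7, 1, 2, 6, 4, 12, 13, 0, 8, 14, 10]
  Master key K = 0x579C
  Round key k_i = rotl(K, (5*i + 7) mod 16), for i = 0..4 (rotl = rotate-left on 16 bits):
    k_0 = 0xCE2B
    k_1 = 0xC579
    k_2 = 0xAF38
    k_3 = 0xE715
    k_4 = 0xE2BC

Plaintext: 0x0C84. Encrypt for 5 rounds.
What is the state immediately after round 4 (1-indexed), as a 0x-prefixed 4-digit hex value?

s_0 = plaintext = 0x0C84
s_1 = Round(s_0, k_0) = 0x5831
s_2 = Round(s_1, k_1) = 0xDE53
s_3 = Round(s_2, k_2) = 0x53E8
s_4 = Round(s_3, k_3) = 0xFEF3
s_5 = Round(s_4, k_4) = 0x5B4D

0xFEF3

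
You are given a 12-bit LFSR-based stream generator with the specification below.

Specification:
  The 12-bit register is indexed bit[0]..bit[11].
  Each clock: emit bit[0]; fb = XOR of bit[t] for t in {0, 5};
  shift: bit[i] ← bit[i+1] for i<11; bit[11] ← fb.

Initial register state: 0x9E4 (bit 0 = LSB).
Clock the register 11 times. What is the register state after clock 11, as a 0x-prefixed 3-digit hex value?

reg_0 = 0x9E4
clock 1: out=0, reg = 0xCF2
clock 2: out=0, reg = 0xE79
clock 3: out=1, reg = 0x73C
clock 4: out=0, reg = 0xB9E
clock 5: out=0, reg = 0x5CF
clock 6: out=1, reg = 0xAE7
clock 7: out=1, reg = 0x573
clock 8: out=1, reg = 0x2B9
clock 9: out=1, reg = 0x15C
clock 10: out=0, reg = 0x0AE
clock 11: out=0, reg = 0x857

0x857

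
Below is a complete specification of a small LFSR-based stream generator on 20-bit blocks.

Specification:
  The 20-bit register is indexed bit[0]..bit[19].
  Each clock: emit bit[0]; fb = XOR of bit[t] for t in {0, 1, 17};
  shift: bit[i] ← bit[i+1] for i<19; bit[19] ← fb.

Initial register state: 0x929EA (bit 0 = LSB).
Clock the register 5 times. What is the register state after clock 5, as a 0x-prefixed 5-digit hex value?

reg_0 = 0x929EA
clock 1: out=0, reg = 0xC94F5
clock 2: out=1, reg = 0xE4A7A
clock 3: out=0, reg = 0x7253D
clock 4: out=1, reg = 0x3929E
clock 5: out=0, reg = 0x1C94F

0x1C94F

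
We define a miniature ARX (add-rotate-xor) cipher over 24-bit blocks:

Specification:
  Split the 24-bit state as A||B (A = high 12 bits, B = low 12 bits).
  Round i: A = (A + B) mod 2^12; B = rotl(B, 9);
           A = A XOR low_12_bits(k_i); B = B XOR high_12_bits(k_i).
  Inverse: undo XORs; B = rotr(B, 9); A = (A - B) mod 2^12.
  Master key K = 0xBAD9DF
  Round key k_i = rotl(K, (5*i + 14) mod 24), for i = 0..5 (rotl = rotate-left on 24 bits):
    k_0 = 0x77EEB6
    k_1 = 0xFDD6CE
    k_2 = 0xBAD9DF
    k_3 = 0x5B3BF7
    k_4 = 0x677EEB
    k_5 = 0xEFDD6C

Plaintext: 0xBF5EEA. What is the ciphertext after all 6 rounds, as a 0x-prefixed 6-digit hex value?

s_0 = plaintext = 0xBF5EEA
s_1 = Round(s_0, k_0) = 0x4692A3
s_2 = Round(s_1, k_1) = 0x1C2989
s_3 = Round(s_2, k_2) = 0x29489C
s_4 = Round(s_3, k_3) = 0x0C7CA0
s_5 = Round(s_4, k_4) = 0x38C7E3
s_6 = Round(s_5, k_5) = 0x603801

0x603801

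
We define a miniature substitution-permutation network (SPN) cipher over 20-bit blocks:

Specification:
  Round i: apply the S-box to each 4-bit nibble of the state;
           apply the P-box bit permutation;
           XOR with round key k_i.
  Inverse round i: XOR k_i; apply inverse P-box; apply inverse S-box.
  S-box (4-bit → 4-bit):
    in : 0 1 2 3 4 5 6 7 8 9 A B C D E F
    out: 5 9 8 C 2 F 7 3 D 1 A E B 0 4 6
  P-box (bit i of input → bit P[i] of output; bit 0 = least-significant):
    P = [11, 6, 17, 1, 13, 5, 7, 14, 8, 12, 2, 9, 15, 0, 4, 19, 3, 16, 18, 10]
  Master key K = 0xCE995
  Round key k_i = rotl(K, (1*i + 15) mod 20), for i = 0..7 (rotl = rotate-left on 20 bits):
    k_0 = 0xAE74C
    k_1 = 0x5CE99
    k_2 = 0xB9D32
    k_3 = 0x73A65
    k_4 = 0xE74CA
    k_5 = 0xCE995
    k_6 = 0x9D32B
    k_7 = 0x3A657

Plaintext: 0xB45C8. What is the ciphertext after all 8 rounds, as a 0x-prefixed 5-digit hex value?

s_0 = plaintext = 0xB45C8
s_1 = Round(s_0, k_0) = 0xD986B
s_2 = Round(s_1, k_1) = 0x76D7F
s_3 = Round(s_2, k_2) = 0x83D4B
s_4 = Round(s_3, k_3) = 0x93E1F
s_5 = Round(s_4, k_4) = 0x41496
s_6 = Round(s_5, k_5) = 0x751D5
s_7 = Round(s_6, k_6) = 0x25870
s_8 = Round(s_7, k_7) = 0x90962

0x90962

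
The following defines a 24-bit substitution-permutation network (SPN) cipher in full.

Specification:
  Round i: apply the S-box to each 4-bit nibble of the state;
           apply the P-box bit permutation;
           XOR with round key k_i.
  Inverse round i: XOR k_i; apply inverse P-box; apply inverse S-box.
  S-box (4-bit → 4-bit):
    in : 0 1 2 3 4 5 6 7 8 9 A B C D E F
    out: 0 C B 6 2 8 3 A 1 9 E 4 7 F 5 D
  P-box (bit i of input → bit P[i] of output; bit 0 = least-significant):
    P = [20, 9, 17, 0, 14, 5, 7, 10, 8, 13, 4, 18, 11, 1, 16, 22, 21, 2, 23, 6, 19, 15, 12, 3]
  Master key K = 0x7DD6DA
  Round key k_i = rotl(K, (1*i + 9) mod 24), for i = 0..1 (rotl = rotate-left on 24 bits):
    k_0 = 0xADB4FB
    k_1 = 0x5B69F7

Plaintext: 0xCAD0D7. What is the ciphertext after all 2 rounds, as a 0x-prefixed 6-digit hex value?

0x45C761

s_0 = plaintext = 0xCAD0D7
s_1 = Round(s_0, k_0) = 0x646A1C
s_2 = Round(s_1, k_1) = 0x45C761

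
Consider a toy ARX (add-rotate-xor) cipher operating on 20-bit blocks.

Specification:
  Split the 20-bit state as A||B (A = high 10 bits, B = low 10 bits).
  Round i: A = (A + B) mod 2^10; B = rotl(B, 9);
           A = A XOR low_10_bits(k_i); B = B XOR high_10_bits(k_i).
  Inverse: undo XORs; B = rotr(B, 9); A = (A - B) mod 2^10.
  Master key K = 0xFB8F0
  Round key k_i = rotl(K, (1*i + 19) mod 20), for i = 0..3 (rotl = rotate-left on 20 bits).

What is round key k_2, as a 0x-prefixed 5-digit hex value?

0xF71E1

K = 0xFB8F0
k_0 = rotl(K, (1*0+19) mod 20) = rotl(K, 19) = 0x7DC78
k_1 = rotl(K, (1*1+19) mod 20) = rotl(K, 0) = 0xFB8F0
k_2 = rotl(K, (1*2+19) mod 20) = rotl(K, 1) = 0xF71E1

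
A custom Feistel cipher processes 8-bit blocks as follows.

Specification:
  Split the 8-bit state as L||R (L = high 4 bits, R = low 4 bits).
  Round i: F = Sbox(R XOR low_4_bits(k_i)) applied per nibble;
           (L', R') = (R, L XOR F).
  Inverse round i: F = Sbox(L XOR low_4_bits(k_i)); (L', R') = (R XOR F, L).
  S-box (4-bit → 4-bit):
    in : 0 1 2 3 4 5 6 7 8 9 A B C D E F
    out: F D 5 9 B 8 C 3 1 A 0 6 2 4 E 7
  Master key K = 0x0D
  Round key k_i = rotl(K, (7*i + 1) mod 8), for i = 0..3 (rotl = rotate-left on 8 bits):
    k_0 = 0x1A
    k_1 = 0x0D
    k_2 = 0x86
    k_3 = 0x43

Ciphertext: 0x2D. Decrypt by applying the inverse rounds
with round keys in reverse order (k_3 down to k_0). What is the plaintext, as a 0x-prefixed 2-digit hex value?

s_0 = ciphertext = 0x2D
s_1 = InvRound(s_0, k_3) = 0x02
s_2 = InvRound(s_1, k_2) = 0xE0
s_3 = InvRound(s_2, k_1) = 0x9E
s_4 = InvRound(s_3, k_0) = 0x79

0x79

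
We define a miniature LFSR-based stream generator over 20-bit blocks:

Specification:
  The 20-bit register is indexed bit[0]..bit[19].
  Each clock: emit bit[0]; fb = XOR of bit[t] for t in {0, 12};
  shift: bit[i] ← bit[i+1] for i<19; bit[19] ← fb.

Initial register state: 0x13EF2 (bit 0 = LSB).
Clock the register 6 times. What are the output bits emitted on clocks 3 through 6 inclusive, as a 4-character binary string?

reg_0 = 0x13EF2
clock 1: out=0, reg = 0x89F79
clock 2: out=1, reg = 0x44FBC
clock 3: out=0, reg = 0x227DE
clock 4: out=0, reg = 0x113EF
clock 5: out=1, reg = 0x089F7
clock 6: out=1, reg = 0x844FB

0011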